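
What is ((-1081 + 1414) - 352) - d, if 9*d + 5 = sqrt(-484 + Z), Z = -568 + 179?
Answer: -166/9 - I*sqrt(97)/3 ≈ -18.444 - 3.283*I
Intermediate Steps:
Z = -389
d = -5/9 + I*sqrt(97)/3 (d = -5/9 + sqrt(-484 - 389)/9 = -5/9 + sqrt(-873)/9 = -5/9 + (3*I*sqrt(97))/9 = -5/9 + I*sqrt(97)/3 ≈ -0.55556 + 3.283*I)
((-1081 + 1414) - 352) - d = ((-1081 + 1414) - 352) - (-5/9 + I*sqrt(97)/3) = (333 - 352) + (5/9 - I*sqrt(97)/3) = -19 + (5/9 - I*sqrt(97)/3) = -166/9 - I*sqrt(97)/3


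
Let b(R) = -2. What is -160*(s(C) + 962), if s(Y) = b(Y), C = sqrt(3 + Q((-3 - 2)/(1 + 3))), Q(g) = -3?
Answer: -153600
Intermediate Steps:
C = 0 (C = sqrt(3 - 3) = sqrt(0) = 0)
s(Y) = -2
-160*(s(C) + 962) = -160*(-2 + 962) = -160*960 = -153600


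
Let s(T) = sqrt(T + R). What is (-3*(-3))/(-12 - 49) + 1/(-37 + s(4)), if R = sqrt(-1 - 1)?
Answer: -9/61 - 1/(37 - sqrt(4 + I*sqrt(2))) ≈ -0.17613 - 0.0002848*I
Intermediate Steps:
R = I*sqrt(2) (R = sqrt(-2) = I*sqrt(2) ≈ 1.4142*I)
s(T) = sqrt(T + I*sqrt(2))
(-3*(-3))/(-12 - 49) + 1/(-37 + s(4)) = (-3*(-3))/(-12 - 49) + 1/(-37 + sqrt(4 + I*sqrt(2))) = 9/(-61) + 1/(-37 + sqrt(4 + I*sqrt(2))) = -1/61*9 + 1/(-37 + sqrt(4 + I*sqrt(2))) = -9/61 + 1/(-37 + sqrt(4 + I*sqrt(2)))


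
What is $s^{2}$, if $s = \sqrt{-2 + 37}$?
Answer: $35$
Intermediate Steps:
$s = \sqrt{35} \approx 5.9161$
$s^{2} = \left(\sqrt{35}\right)^{2} = 35$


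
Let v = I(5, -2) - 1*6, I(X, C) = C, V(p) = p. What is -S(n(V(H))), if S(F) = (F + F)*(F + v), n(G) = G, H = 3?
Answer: 30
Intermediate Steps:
v = -8 (v = -2 - 1*6 = -2 - 6 = -8)
S(F) = 2*F*(-8 + F) (S(F) = (F + F)*(F - 8) = (2*F)*(-8 + F) = 2*F*(-8 + F))
-S(n(V(H))) = -2*3*(-8 + 3) = -2*3*(-5) = -1*(-30) = 30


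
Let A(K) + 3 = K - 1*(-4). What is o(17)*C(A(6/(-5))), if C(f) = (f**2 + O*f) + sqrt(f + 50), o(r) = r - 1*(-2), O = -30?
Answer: 2869/25 + 19*sqrt(1245)/5 ≈ 248.84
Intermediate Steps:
o(r) = 2 + r (o(r) = r + 2 = 2 + r)
A(K) = 1 + K (A(K) = -3 + (K - 1*(-4)) = -3 + (K + 4) = -3 + (4 + K) = 1 + K)
C(f) = f**2 + sqrt(50 + f) - 30*f (C(f) = (f**2 - 30*f) + sqrt(f + 50) = (f**2 - 30*f) + sqrt(50 + f) = f**2 + sqrt(50 + f) - 30*f)
o(17)*C(A(6/(-5))) = (2 + 17)*((1 + 6/(-5))**2 + sqrt(50 + (1 + 6/(-5))) - 30*(1 + 6/(-5))) = 19*((1 + 6*(-1/5))**2 + sqrt(50 + (1 + 6*(-1/5))) - 30*(1 + 6*(-1/5))) = 19*((1 - 6/5)**2 + sqrt(50 + (1 - 6/5)) - 30*(1 - 6/5)) = 19*((-1/5)**2 + sqrt(50 - 1/5) - 30*(-1/5)) = 19*(1/25 + sqrt(249/5) + 6) = 19*(1/25 + sqrt(1245)/5 + 6) = 19*(151/25 + sqrt(1245)/5) = 2869/25 + 19*sqrt(1245)/5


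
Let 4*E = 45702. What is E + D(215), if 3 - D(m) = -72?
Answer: 23001/2 ≈ 11501.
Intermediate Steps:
E = 22851/2 (E = (¼)*45702 = 22851/2 ≈ 11426.)
D(m) = 75 (D(m) = 3 - 1*(-72) = 3 + 72 = 75)
E + D(215) = 22851/2 + 75 = 23001/2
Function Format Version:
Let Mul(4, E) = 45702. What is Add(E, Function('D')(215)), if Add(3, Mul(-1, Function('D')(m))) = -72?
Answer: Rational(23001, 2) ≈ 11501.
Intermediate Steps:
E = Rational(22851, 2) (E = Mul(Rational(1, 4), 45702) = Rational(22851, 2) ≈ 11426.)
Function('D')(m) = 75 (Function('D')(m) = Add(3, Mul(-1, -72)) = Add(3, 72) = 75)
Add(E, Function('D')(215)) = Add(Rational(22851, 2), 75) = Rational(23001, 2)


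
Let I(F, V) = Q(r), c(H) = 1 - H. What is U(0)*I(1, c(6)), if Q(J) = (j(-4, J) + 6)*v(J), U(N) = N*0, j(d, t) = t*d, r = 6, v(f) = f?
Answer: 0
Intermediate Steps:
j(d, t) = d*t
U(N) = 0
Q(J) = J*(6 - 4*J) (Q(J) = (-4*J + 6)*J = (6 - 4*J)*J = J*(6 - 4*J))
I(F, V) = -108 (I(F, V) = 2*6*(3 - 2*6) = 2*6*(3 - 12) = 2*6*(-9) = -108)
U(0)*I(1, c(6)) = 0*(-108) = 0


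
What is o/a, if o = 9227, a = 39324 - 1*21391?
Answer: 9227/17933 ≈ 0.51453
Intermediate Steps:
a = 17933 (a = 39324 - 21391 = 17933)
o/a = 9227/17933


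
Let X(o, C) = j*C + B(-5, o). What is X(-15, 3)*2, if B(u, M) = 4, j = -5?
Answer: -22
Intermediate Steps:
X(o, C) = 4 - 5*C (X(o, C) = -5*C + 4 = 4 - 5*C)
X(-15, 3)*2 = (4 - 5*3)*2 = (4 - 15)*2 = -11*2 = -22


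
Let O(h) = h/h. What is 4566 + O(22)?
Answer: 4567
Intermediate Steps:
O(h) = 1
4566 + O(22) = 4566 + 1 = 4567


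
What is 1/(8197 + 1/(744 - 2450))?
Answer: 1706/13984081 ≈ 0.00012200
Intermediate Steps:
1/(8197 + 1/(744 - 2450)) = 1/(8197 + 1/(-1706)) = 1/(8197 - 1/1706) = 1/(13984081/1706) = 1706/13984081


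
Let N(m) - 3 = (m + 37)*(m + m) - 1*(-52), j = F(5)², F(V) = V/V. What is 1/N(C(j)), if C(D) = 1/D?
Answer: 1/131 ≈ 0.0076336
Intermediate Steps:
F(V) = 1
j = 1 (j = 1² = 1)
C(D) = 1/D
N(m) = 55 + 2*m*(37 + m) (N(m) = 3 + ((m + 37)*(m + m) - 1*(-52)) = 3 + ((37 + m)*(2*m) + 52) = 3 + (2*m*(37 + m) + 52) = 3 + (52 + 2*m*(37 + m)) = 55 + 2*m*(37 + m))
1/N(C(j)) = 1/(55 + 2*(1/1)² + 74/1) = 1/(55 + 2*1² + 74*1) = 1/(55 + 2*1 + 74) = 1/(55 + 2 + 74) = 1/131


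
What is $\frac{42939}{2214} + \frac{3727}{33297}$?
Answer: $\frac{17752981}{910118} \approx 19.506$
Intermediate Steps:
$\frac{42939}{2214} + \frac{3727}{33297} = 42939 \cdot \frac{1}{2214} + 3727 \cdot \frac{1}{33297} = \frac{4771}{246} + \frac{3727}{33297} = \frac{17752981}{910118}$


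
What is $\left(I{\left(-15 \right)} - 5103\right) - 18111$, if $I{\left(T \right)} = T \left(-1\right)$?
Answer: $-23199$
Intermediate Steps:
$I{\left(T \right)} = - T$
$\left(I{\left(-15 \right)} - 5103\right) - 18111 = \left(\left(-1\right) \left(-15\right) - 5103\right) - 18111 = \left(15 - 5103\right) - 18111 = -5088 - 18111 = -23199$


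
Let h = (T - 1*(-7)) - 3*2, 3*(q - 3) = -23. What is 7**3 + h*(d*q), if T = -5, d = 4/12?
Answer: 3143/9 ≈ 349.22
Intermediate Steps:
q = -14/3 (q = 3 + (1/3)*(-23) = 3 - 23/3 = -14/3 ≈ -4.6667)
d = 1/3 (d = 4*(1/12) = 1/3 ≈ 0.33333)
h = -4 (h = (-5 - 1*(-7)) - 3*2 = (-5 + 7) - 6 = 2 - 6 = -4)
7**3 + h*(d*q) = 7**3 - 4*(-14)/(3*3) = 343 - 4*(-14/9) = 343 + 56/9 = 3143/9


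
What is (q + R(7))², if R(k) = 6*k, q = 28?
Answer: 4900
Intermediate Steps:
(q + R(7))² = (28 + 6*7)² = (28 + 42)² = 70² = 4900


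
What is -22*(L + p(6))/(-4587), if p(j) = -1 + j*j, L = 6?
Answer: 82/417 ≈ 0.19664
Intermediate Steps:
p(j) = -1 + j²
-22*(L + p(6))/(-4587) = -22*(6 + (-1 + 6²))/(-4587) = -22*(6 + (-1 + 36))*(-1/4587) = -22*(6 + 35)*(-1/4587) = -22*41*(-1/4587) = -902*(-1/4587) = 82/417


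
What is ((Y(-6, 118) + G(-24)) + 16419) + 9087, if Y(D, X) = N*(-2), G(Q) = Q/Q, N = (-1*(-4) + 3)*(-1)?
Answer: 25521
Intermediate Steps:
N = -7 (N = (4 + 3)*(-1) = 7*(-1) = -7)
G(Q) = 1
Y(D, X) = 14 (Y(D, X) = -7*(-2) = 14)
((Y(-6, 118) + G(-24)) + 16419) + 9087 = ((14 + 1) + 16419) + 9087 = (15 + 16419) + 9087 = 16434 + 9087 = 25521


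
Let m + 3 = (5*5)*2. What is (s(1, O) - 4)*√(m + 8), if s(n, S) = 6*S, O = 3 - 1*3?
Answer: -4*√55 ≈ -29.665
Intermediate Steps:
O = 0 (O = 3 - 3 = 0)
m = 47 (m = -3 + (5*5)*2 = -3 + 25*2 = -3 + 50 = 47)
(s(1, O) - 4)*√(m + 8) = (6*0 - 4)*√(47 + 8) = (0 - 4)*√55 = -4*√55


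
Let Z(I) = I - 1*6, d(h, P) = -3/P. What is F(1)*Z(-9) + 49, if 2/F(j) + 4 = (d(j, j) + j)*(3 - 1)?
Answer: 211/4 ≈ 52.750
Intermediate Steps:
Z(I) = -6 + I (Z(I) = I - 6 = -6 + I)
F(j) = 2/(-4 - 6/j + 2*j) (F(j) = 2/(-4 + (-3/j + j)*(3 - 1)) = 2/(-4 + (j - 3/j)*2) = 2/(-4 + (-6/j + 2*j)) = 2/(-4 - 6/j + 2*j))
F(1)*Z(-9) + 49 = (-1*1/(3 - 1*1*(-2 + 1)))*(-6 - 9) + 49 = -1*1/(3 - 1*1*(-1))*(-15) + 49 = -1*1/(3 + 1)*(-15) + 49 = -1*1/4*(-15) + 49 = -1*1*¼*(-15) + 49 = -¼*(-15) + 49 = 15/4 + 49 = 211/4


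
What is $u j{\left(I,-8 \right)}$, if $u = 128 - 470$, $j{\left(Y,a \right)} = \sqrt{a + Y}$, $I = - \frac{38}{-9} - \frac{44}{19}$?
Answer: $- 6 i \sqrt{19798} \approx - 844.23 i$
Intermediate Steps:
$I = \frac{326}{171}$ ($I = \left(-38\right) \left(- \frac{1}{9}\right) - \frac{44}{19} = \frac{38}{9} - \frac{44}{19} = \frac{326}{171} \approx 1.9064$)
$j{\left(Y,a \right)} = \sqrt{Y + a}$
$u = -342$
$u j{\left(I,-8 \right)} = - 342 \sqrt{\frac{326}{171} - 8} = - 342 \sqrt{- \frac{1042}{171}} = - 342 \frac{i \sqrt{19798}}{57} = - 6 i \sqrt{19798}$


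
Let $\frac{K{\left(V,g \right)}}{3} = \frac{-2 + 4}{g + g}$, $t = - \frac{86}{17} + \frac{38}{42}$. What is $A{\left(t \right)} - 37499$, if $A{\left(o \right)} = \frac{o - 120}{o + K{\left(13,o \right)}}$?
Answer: $- \frac{96743037355}{2581636} \approx -37474.0$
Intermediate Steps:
$t = - \frac{1483}{357}$ ($t = \left(-86\right) \frac{1}{17} + 38 \cdot \frac{1}{42} = - \frac{86}{17} + \frac{19}{21} = - \frac{1483}{357} \approx -4.1541$)
$K{\left(V,g \right)} = \frac{3}{g}$ ($K{\left(V,g \right)} = 3 \frac{-2 + 4}{g + g} = 3 \frac{2}{2 g} = 3 \cdot 2 \frac{1}{2 g} = \frac{3}{g}$)
$A{\left(o \right)} = \frac{-120 + o}{o + \frac{3}{o}}$ ($A{\left(o \right)} = \frac{o - 120}{o + \frac{3}{o}} = \frac{-120 + o}{o + \frac{3}{o}}$)
$A{\left(t \right)} - 37499 = - \frac{1483 \left(-120 - \frac{1483}{357}\right)}{357 \left(3 + \left(- \frac{1483}{357}\right)^{2}\right)} - 37499 = \left(- \frac{1483}{357}\right) \frac{1}{3 + \frac{2199289}{127449}} \left(- \frac{44323}{357}\right) - 37499 = \left(- \frac{1483}{357}\right) \frac{1}{\frac{2581636}{127449}} \left(- \frac{44323}{357}\right) - 37499 = \left(- \frac{1483}{357}\right) \frac{127449}{2581636} \left(- \frac{44323}{357}\right) - 37499 = \frac{65731009}{2581636} - 37499 = - \frac{96743037355}{2581636}$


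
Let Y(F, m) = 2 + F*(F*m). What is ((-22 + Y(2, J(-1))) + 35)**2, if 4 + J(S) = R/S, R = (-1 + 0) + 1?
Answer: 1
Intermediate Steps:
R = 0 (R = -1 + 1 = 0)
J(S) = -4 (J(S) = -4 + 0/S = -4 + 0 = -4)
Y(F, m) = 2 + m*F**2
((-22 + Y(2, J(-1))) + 35)**2 = ((-22 + (2 - 4*2**2)) + 35)**2 = ((-22 + (2 - 4*4)) + 35)**2 = ((-22 + (2 - 16)) + 35)**2 = ((-22 - 14) + 35)**2 = (-36 + 35)**2 = (-1)**2 = 1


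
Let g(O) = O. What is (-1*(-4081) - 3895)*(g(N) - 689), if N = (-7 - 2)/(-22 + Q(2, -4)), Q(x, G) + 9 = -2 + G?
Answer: -4740024/37 ≈ -1.2811e+5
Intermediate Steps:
Q(x, G) = -11 + G (Q(x, G) = -9 + (-2 + G) = -11 + G)
N = 9/37 (N = (-7 - 2)/(-22 + (-11 - 4)) = -9/(-22 - 15) = -9/(-37) = -9*(-1/37) = 9/37 ≈ 0.24324)
(-1*(-4081) - 3895)*(g(N) - 689) = (-1*(-4081) - 3895)*(9/37 - 689) = (4081 - 3895)*(-25484/37) = 186*(-25484/37) = -4740024/37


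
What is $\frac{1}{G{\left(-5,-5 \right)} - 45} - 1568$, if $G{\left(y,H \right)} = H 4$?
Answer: $- \frac{101921}{65} \approx -1568.0$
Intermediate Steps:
$G{\left(y,H \right)} = 4 H$
$\frac{1}{G{\left(-5,-5 \right)} - 45} - 1568 = \frac{1}{4 \left(-5\right) - 45} - 1568 = \frac{1}{-20 - 45} - 1568 = \frac{1}{-65} - 1568 = - \frac{1}{65} - 1568 = - \frac{101921}{65}$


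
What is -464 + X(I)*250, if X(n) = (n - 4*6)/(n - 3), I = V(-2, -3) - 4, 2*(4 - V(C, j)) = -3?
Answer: 3286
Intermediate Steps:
V(C, j) = 11/2 (V(C, j) = 4 - ½*(-3) = 4 + 3/2 = 11/2)
I = 3/2 (I = 11/2 - 4 = 3/2 ≈ 1.5000)
X(n) = (-24 + n)/(-3 + n) (X(n) = (n - 24)/(-3 + n) = (-24 + n)/(-3 + n))
-464 + X(I)*250 = -464 + ((-24 + 3/2)/(-3 + 3/2))*250 = -464 + (-45/2/(-3/2))*250 = -464 - ⅔*(-45/2)*250 = -464 + 15*250 = -464 + 3750 = 3286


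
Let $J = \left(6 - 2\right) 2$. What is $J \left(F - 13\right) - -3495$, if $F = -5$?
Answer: $3351$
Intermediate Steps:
$J = 8$ ($J = 4 \cdot 2 = 8$)
$J \left(F - 13\right) - -3495 = 8 \left(-5 - 13\right) - -3495 = 8 \left(-18\right) + 3495 = -144 + 3495 = 3351$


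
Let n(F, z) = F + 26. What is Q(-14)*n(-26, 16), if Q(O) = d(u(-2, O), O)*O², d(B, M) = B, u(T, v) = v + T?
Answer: 0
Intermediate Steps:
u(T, v) = T + v
Q(O) = O²*(-2 + O) (Q(O) = (-2 + O)*O² = O²*(-2 + O))
n(F, z) = 26 + F
Q(-14)*n(-26, 16) = ((-14)²*(-2 - 14))*(26 - 26) = (196*(-16))*0 = -3136*0 = 0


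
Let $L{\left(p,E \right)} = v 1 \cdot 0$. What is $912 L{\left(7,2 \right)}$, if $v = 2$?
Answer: $0$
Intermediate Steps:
$L{\left(p,E \right)} = 0$ ($L{\left(p,E \right)} = 2 \cdot 1 \cdot 0 = 2 \cdot 0 = 0$)
$912 L{\left(7,2 \right)} = 912 \cdot 0 = 0$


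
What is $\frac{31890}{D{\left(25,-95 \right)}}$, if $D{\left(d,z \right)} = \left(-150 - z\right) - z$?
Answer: $\frac{3189}{4} \approx 797.25$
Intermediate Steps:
$D{\left(d,z \right)} = -150 - 2 z$
$\frac{31890}{D{\left(25,-95 \right)}} = \frac{31890}{-150 - -190} = \frac{31890}{-150 + 190} = \frac{31890}{40} = 31890 \cdot \frac{1}{40} = \frac{3189}{4}$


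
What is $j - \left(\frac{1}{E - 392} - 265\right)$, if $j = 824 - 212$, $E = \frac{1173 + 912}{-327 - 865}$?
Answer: $\frac{411620265}{469349} \approx 877.0$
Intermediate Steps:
$E = - \frac{2085}{1192}$ ($E = \frac{2085}{-1192} = 2085 \left(- \frac{1}{1192}\right) = - \frac{2085}{1192} \approx -1.7492$)
$j = 612$ ($j = 824 - 212 = 612$)
$j - \left(\frac{1}{E - 392} - 265\right) = 612 - \left(\frac{1}{- \frac{2085}{1192} - 392} - 265\right) = 612 - \left(\frac{1}{- \frac{469349}{1192}} - 265\right) = 612 - \left(- \frac{1192}{469349} - 265\right) = 612 - - \frac{124378677}{469349} = 612 + \frac{124378677}{469349} = \frac{411620265}{469349}$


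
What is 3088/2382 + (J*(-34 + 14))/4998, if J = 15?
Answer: 1226602/992103 ≈ 1.2364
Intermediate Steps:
3088/2382 + (J*(-34 + 14))/4998 = 3088/2382 + (15*(-34 + 14))/4998 = 3088*(1/2382) + (15*(-20))*(1/4998) = 1544/1191 - 300*1/4998 = 1544/1191 - 50/833 = 1226602/992103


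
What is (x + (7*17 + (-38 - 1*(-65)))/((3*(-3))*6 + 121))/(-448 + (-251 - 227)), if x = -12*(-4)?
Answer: -1681/31021 ≈ -0.054189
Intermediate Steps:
x = 48
(x + (7*17 + (-38 - 1*(-65)))/((3*(-3))*6 + 121))/(-448 + (-251 - 227)) = (48 + (7*17 + (-38 - 1*(-65)))/((3*(-3))*6 + 121))/(-448 + (-251 - 227)) = (48 + (119 + (-38 + 65))/(-9*6 + 121))/(-448 - 478) = (48 + (119 + 27)/(-54 + 121))/(-926) = (48 + 146/67)*(-1/926) = (3362/67)*(-1/926) = -1681/31021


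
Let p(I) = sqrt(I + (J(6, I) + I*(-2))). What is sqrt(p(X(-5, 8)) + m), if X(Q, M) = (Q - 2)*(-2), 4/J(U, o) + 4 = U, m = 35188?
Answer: sqrt(35188 + 2*I*sqrt(3)) ≈ 187.58 + 0.0092*I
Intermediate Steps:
J(U, o) = 4/(-4 + U)
X(Q, M) = 4 - 2*Q (X(Q, M) = (-2 + Q)*(-2) = 4 - 2*Q)
p(I) = sqrt(2 - I) (p(I) = sqrt(I + (4/(-4 + 6) + I*(-2))) = sqrt(I + (4/2 - 2*I)) = sqrt(I + (4*(1/2) - 2*I)) = sqrt(I + (2 - 2*I)) = sqrt(2 - I))
sqrt(p(X(-5, 8)) + m) = sqrt(sqrt(2 - (4 - 2*(-5))) + 35188) = sqrt(sqrt(2 - (4 + 10)) + 35188) = sqrt(sqrt(2 - 1*14) + 35188) = sqrt(sqrt(2 - 14) + 35188) = sqrt(sqrt(-12) + 35188) = sqrt(2*I*sqrt(3) + 35188) = sqrt(35188 + 2*I*sqrt(3))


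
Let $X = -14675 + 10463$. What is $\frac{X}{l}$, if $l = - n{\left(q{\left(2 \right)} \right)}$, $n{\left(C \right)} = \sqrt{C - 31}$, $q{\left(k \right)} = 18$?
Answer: $- 324 i \sqrt{13} \approx - 1168.2 i$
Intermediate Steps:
$n{\left(C \right)} = \sqrt{-31 + C}$
$X = -4212$
$l = - i \sqrt{13}$ ($l = - \sqrt{-31 + 18} = - \sqrt{-13} = - i \sqrt{13} \approx - 3.6056 i$)
$\frac{X}{l} = - \frac{4212}{\left(-1\right) i \sqrt{13}} = - 4212 \frac{i \sqrt{13}}{13} = - 324 i \sqrt{13}$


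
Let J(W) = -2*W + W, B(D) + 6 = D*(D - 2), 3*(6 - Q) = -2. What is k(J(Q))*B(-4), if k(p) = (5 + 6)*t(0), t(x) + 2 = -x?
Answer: -396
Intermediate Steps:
Q = 20/3 (Q = 6 - ⅓*(-2) = 6 + ⅔ = 20/3 ≈ 6.6667)
B(D) = -6 + D*(-2 + D) (B(D) = -6 + D*(D - 2) = -6 + D*(-2 + D))
t(x) = -2 - x
J(W) = -W
k(p) = -22 (k(p) = (5 + 6)*(-2 - 1*0) = 11*(-2 + 0) = 11*(-2) = -22)
k(J(Q))*B(-4) = -22*(-6 + (-4)² - 2*(-4)) = -22*(-6 + 16 + 8) = -22*18 = -396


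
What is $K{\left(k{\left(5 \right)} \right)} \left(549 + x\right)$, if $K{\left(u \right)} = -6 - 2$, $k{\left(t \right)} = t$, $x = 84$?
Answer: $-5064$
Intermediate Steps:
$K{\left(u \right)} = -8$ ($K{\left(u \right)} = -6 - 2 = -8$)
$K{\left(k{\left(5 \right)} \right)} \left(549 + x\right) = - 8 \left(549 + 84\right) = \left(-8\right) 633 = -5064$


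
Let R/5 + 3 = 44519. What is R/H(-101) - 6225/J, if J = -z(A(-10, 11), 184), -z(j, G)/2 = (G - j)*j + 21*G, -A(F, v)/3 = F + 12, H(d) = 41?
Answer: 404120205/74456 ≈ 5427.6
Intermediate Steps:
R = 222580 (R = -15 + 5*44519 = -15 + 222595 = 222580)
A(F, v) = -36 - 3*F (A(F, v) = -3*(F + 12) = -3*(12 + F) = -36 - 3*F)
z(j, G) = -42*G - 2*j*(G - j) (z(j, G) = -2*((G - j)*j + 21*G) = -2*(j*(G - j) + 21*G) = -2*(21*G + j*(G - j)) = -42*G - 2*j*(G - j))
J = 5448 (J = -(-42*184 + 2*(-36 - 3*(-10))² - 2*184*(-36 - 3*(-10))) = -(-7728 + 2*(-36 + 30)² - 2*184*(-36 + 30)) = -(-7728 + 2*(-6)² - 2*184*(-6)) = -(-7728 + 2*36 + 2208) = -(-7728 + 72 + 2208) = -1*(-5448) = 5448)
R/H(-101) - 6225/J = 222580/41 - 6225/5448 = 222580*(1/41) - 6225*1/5448 = 222580/41 - 2075/1816 = 404120205/74456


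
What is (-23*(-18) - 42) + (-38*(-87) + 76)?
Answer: 3754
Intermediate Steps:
(-23*(-18) - 42) + (-38*(-87) + 76) = (414 - 42) + (3306 + 76) = 372 + 3382 = 3754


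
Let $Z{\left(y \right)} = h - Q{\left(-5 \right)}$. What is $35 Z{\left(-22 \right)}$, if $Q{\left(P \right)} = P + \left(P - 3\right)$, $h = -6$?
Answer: $245$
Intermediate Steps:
$Q{\left(P \right)} = -3 + 2 P$ ($Q{\left(P \right)} = P + \left(-3 + P\right) = -3 + 2 P$)
$Z{\left(y \right)} = 7$ ($Z{\left(y \right)} = -6 - \left(-3 + 2 \left(-5\right)\right) = -6 - \left(-3 - 10\right) = -6 - -13 = -6 + 13 = 7$)
$35 Z{\left(-22 \right)} = 35 \cdot 7 = 245$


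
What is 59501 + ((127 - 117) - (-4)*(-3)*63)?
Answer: 58755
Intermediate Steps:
59501 + ((127 - 117) - (-4)*(-3)*63) = 59501 + (10 - 1*12*63) = 59501 + (10 - 12*63) = 59501 + (10 - 756) = 59501 - 746 = 58755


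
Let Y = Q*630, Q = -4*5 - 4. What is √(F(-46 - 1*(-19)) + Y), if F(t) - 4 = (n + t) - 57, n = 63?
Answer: I*√15137 ≈ 123.03*I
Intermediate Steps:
Q = -24 (Q = -20 - 4 = -24)
F(t) = 10 + t (F(t) = 4 + ((63 + t) - 57) = 4 + (6 + t) = 10 + t)
Y = -15120 (Y = -24*630 = -15120)
√(F(-46 - 1*(-19)) + Y) = √((10 + (-46 - 1*(-19))) - 15120) = √((10 + (-46 + 19)) - 15120) = √((10 - 27) - 15120) = √(-17 - 15120) = √(-15137) = I*√15137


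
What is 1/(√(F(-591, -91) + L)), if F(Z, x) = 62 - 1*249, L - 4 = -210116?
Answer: -I*√210299/210299 ≈ -0.0021806*I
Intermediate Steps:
L = -210112 (L = 4 - 210116 = -210112)
F(Z, x) = -187 (F(Z, x) = 62 - 249 = -187)
1/(√(F(-591, -91) + L)) = 1/(√(-187 - 210112)) = 1/(√(-210299)) = 1/(I*√210299) = -I*√210299/210299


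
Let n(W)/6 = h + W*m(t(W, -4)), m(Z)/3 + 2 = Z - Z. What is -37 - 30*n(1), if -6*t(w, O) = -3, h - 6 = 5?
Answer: -937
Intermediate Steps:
h = 11 (h = 6 + 5 = 11)
t(w, O) = ½ (t(w, O) = -⅙*(-3) = ½)
m(Z) = -6 (m(Z) = -6 + 3*(Z - Z) = -6 + 3*0 = -6 + 0 = -6)
n(W) = 66 - 36*W (n(W) = 6*(11 + W*(-6)) = 6*(11 - 6*W) = 66 - 36*W)
-37 - 30*n(1) = -37 - 30*(66 - 36*1) = -37 - 30*(66 - 36) = -37 - 30*30 = -37 - 900 = -937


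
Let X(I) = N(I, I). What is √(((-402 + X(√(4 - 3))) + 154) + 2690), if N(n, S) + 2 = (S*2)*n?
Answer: √2442 ≈ 49.417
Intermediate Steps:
N(n, S) = -2 + 2*S*n (N(n, S) = -2 + (S*2)*n = -2 + (2*S)*n = -2 + 2*S*n)
X(I) = -2 + 2*I² (X(I) = -2 + 2*I*I = -2 + 2*I²)
√(((-402 + X(√(4 - 3))) + 154) + 2690) = √(((-402 + (-2 + 2*(√(4 - 3))²)) + 154) + 2690) = √(((-402 + (-2 + 2*(√1)²)) + 154) + 2690) = √(((-402 + (-2 + 2*1²)) + 154) + 2690) = √(((-402 + (-2 + 2*1)) + 154) + 2690) = √(((-402 + (-2 + 2)) + 154) + 2690) = √(((-402 + 0) + 154) + 2690) = √((-402 + 154) + 2690) = √(-248 + 2690) = √2442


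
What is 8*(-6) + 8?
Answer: -40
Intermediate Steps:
8*(-6) + 8 = -48 + 8 = -40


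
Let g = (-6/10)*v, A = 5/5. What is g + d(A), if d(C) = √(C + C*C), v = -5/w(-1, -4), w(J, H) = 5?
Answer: ⅗ + √2 ≈ 2.0142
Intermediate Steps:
A = 1 (A = 5*(⅕) = 1)
v = -1 (v = -5/5 = -5*⅕ = -1)
d(C) = √(C + C²)
g = ⅗ (g = -6/10*(-1) = -6*⅒*(-1) = -⅗*(-1) = ⅗ ≈ 0.60000)
g + d(A) = ⅗ + √(1*(1 + 1)) = ⅗ + √(1*2) = ⅗ + √2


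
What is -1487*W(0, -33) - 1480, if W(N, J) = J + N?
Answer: 47591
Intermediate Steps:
-1487*W(0, -33) - 1480 = -1487*(-33 + 0) - 1480 = -1487*(-33) - 1480 = 49071 - 1480 = 47591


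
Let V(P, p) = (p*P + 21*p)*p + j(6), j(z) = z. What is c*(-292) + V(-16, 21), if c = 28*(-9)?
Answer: 75795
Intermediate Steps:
V(P, p) = 6 + p*(21*p + P*p) (V(P, p) = (p*P + 21*p)*p + 6 = (P*p + 21*p)*p + 6 = (21*p + P*p)*p + 6 = p*(21*p + P*p) + 6 = 6 + p*(21*p + P*p))
c = -252
c*(-292) + V(-16, 21) = -252*(-292) + (6 + 21*21**2 - 16*21**2) = 73584 + (6 + 21*441 - 16*441) = 73584 + (6 + 9261 - 7056) = 73584 + 2211 = 75795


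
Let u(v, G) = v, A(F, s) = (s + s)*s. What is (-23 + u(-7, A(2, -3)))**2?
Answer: 900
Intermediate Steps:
A(F, s) = 2*s**2 (A(F, s) = (2*s)*s = 2*s**2)
(-23 + u(-7, A(2, -3)))**2 = (-23 - 7)**2 = (-30)**2 = 900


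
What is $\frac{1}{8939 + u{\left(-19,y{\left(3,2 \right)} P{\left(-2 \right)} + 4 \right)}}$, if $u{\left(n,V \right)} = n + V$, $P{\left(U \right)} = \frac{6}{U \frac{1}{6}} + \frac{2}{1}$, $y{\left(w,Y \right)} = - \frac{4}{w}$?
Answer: $\frac{3}{26836} \approx 0.00011179$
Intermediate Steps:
$P{\left(U \right)} = 2 + \frac{36}{U}$ ($P{\left(U \right)} = \frac{6}{U \frac{1}{6}} + 2 \cdot 1 = \frac{6}{\frac{1}{6} U} + 2 = 6 \frac{6}{U} + 2 = \frac{36}{U} + 2 = 2 + \frac{36}{U}$)
$u{\left(n,V \right)} = V + n$
$\frac{1}{8939 + u{\left(-19,y{\left(3,2 \right)} P{\left(-2 \right)} + 4 \right)}} = \frac{1}{8939 - \left(15 - - \frac{4}{3} \left(2 + \frac{36}{-2}\right)\right)} = \frac{1}{8939 - \left(15 - \left(-4\right) \frac{1}{3} \left(2 + 36 \left(- \frac{1}{2}\right)\right)\right)} = \frac{1}{8939 - \left(15 + \frac{4 \left(2 - 18\right)}{3}\right)} = \frac{1}{8939 + \left(\left(\left(- \frac{4}{3}\right) \left(-16\right) + 4\right) - 19\right)} = \frac{1}{8939 + \left(\left(\frac{64}{3} + 4\right) - 19\right)} = \frac{1}{8939 + \left(\frac{76}{3} - 19\right)} = \frac{1}{8939 + \frac{19}{3}} = \frac{1}{\frac{26836}{3}} = \frac{3}{26836}$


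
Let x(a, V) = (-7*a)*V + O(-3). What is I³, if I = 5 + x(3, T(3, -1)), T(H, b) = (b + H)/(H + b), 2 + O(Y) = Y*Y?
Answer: -729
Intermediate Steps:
O(Y) = -2 + Y² (O(Y) = -2 + Y*Y = -2 + Y²)
T(H, b) = 1 (T(H, b) = (H + b)/(H + b) = 1)
x(a, V) = 7 - 7*V*a (x(a, V) = (-7*a)*V + (-2 + (-3)²) = -7*V*a + (-2 + 9) = -7*V*a + 7 = 7 - 7*V*a)
I = -9 (I = 5 + (7 - 7*1*3) = 5 + (7 - 21) = 5 - 14 = -9)
I³ = (-9)³ = -729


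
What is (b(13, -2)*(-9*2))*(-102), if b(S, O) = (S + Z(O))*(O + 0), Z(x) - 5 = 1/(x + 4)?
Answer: -67932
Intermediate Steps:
Z(x) = 5 + 1/(4 + x) (Z(x) = 5 + 1/(x + 4) = 5 + 1/(4 + x))
b(S, O) = O*(S + (21 + 5*O)/(4 + O)) (b(S, O) = (S + (21 + 5*O)/(4 + O))*(O + 0) = (S + (21 + 5*O)/(4 + O))*O = O*(S + (21 + 5*O)/(4 + O)))
(b(13, -2)*(-9*2))*(-102) = ((-2*(21 + 5*(-2) + 13*(4 - 2))/(4 - 2))*(-9*2))*(-102) = (-2*(21 - 10 + 13*2)/2*(-18))*(-102) = (-2*1/2*(21 - 10 + 26)*(-18))*(-102) = (-2*1/2*37*(-18))*(-102) = -37*(-18)*(-102) = 666*(-102) = -67932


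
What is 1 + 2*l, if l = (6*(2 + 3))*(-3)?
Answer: -179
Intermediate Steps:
l = -90 (l = (6*5)*(-3) = 30*(-3) = -90)
1 + 2*l = 1 + 2*(-90) = 1 - 180 = -179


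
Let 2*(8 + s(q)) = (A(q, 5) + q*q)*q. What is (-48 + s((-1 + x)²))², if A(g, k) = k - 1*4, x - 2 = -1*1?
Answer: 3136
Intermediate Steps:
x = 1 (x = 2 - 1*1 = 2 - 1 = 1)
A(g, k) = -4 + k (A(g, k) = k - 4 = -4 + k)
s(q) = -8 + q*(1 + q²)/2 (s(q) = -8 + (((-4 + 5) + q*q)*q)/2 = -8 + ((1 + q²)*q)/2 = -8 + (q*(1 + q²))/2 = -8 + q*(1 + q²)/2)
(-48 + s((-1 + x)²))² = (-48 + (-8 + (-1 + 1)²/2 + ((-1 + 1)²)³/2))² = (-48 + (-8 + (½)*0² + (0²)³/2))² = (-48 + (-8 + (½)*0 + (½)*0³))² = (-48 + (-8 + 0 + (½)*0))² = (-48 + (-8 + 0 + 0))² = (-48 - 8)² = (-56)² = 3136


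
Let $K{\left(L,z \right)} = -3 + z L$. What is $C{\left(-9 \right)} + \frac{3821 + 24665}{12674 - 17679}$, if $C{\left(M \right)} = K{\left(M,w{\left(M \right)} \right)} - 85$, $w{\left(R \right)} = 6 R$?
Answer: $\frac{1963504}{5005} \approx 392.31$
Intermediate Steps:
$K{\left(L,z \right)} = -3 + L z$
$C{\left(M \right)} = -88 + 6 M^{2}$ ($C{\left(M \right)} = \left(-3 + M 6 M\right) - 85 = \left(-3 + 6 M^{2}\right) - 85 = -88 + 6 M^{2}$)
$C{\left(-9 \right)} + \frac{3821 + 24665}{12674 - 17679} = \left(-88 + 6 \left(-9\right)^{2}\right) + \frac{3821 + 24665}{12674 - 17679} = \left(-88 + 6 \cdot 81\right) + \frac{28486}{-5005} = \left(-88 + 486\right) + 28486 \left(- \frac{1}{5005}\right) = 398 - \frac{28486}{5005} = \frac{1963504}{5005}$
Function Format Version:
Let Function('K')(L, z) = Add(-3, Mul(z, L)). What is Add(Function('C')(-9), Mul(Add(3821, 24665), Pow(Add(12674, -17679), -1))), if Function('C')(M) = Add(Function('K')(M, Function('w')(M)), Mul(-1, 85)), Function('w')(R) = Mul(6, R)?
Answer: Rational(1963504, 5005) ≈ 392.31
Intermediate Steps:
Function('K')(L, z) = Add(-3, Mul(L, z))
Function('C')(M) = Add(-88, Mul(6, Pow(M, 2))) (Function('C')(M) = Add(Add(-3, Mul(M, Mul(6, M))), Mul(-1, 85)) = Add(Add(-3, Mul(6, Pow(M, 2))), -85) = Add(-88, Mul(6, Pow(M, 2))))
Add(Function('C')(-9), Mul(Add(3821, 24665), Pow(Add(12674, -17679), -1))) = Add(Add(-88, Mul(6, Pow(-9, 2))), Mul(Add(3821, 24665), Pow(Add(12674, -17679), -1))) = Add(Add(-88, Mul(6, 81)), Mul(28486, Pow(-5005, -1))) = Add(Add(-88, 486), Mul(28486, Rational(-1, 5005))) = Add(398, Rational(-28486, 5005)) = Rational(1963504, 5005)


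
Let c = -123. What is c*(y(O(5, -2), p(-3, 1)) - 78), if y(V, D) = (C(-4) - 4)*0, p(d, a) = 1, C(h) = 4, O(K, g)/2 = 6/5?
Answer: 9594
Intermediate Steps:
O(K, g) = 12/5 (O(K, g) = 2*(6/5) = 12/5)
y(V, D) = 0 (y(V, D) = (4 - 4)*0 = 0*0 = 0)
c*(y(O(5, -2), p(-3, 1)) - 78) = -123*(0 - 78) = -123*(-78) = 9594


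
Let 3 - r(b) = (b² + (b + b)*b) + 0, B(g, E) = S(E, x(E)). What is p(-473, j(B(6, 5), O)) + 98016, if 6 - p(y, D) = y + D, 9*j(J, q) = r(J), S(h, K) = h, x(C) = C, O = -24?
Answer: 98503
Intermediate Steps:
B(g, E) = E
r(b) = 3 - 3*b² (r(b) = 3 - ((b² + (b + b)*b) + 0) = 3 - ((b² + (2*b)*b) + 0) = 3 - ((b² + 2*b²) + 0) = 3 - (3*b² + 0) = 3 - 3*b²)
j(J, q) = ⅓ - J²/3 (j(J, q) = (3 - 3*J²)/9 = ⅓ - J²/3)
p(y, D) = 6 - D - y (p(y, D) = 6 - (y + D) = 6 - (D + y) = 6 + (-D - y) = 6 - D - y)
p(-473, j(B(6, 5), O)) + 98016 = (6 - (⅓ - ⅓*5²) - 1*(-473)) + 98016 = (6 - (⅓ - ⅓*25) + 473) + 98016 = (6 - (⅓ - 25/3) + 473) + 98016 = (6 - 1*(-8) + 473) + 98016 = (6 + 8 + 473) + 98016 = 487 + 98016 = 98503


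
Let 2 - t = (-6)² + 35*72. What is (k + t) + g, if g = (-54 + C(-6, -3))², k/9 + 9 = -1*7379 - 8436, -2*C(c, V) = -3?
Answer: -568855/4 ≈ -1.4221e+5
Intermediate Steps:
C(c, V) = 3/2 (C(c, V) = -½*(-3) = 3/2)
t = -2554 (t = 2 - ((-6)² + 35*72) = 2 - (36 + 2520) = 2 - 1*2556 = 2 - 2556 = -2554)
k = -142416 (k = -81 + 9*(-1*7379 - 8436) = -81 + 9*(-7379 - 8436) = -81 + 9*(-15815) = -81 - 142335 = -142416)
g = 11025/4 (g = (-54 + 3/2)² = (-105/2)² = 11025/4 ≈ 2756.3)
(k + t) + g = (-142416 - 2554) + 11025/4 = -144970 + 11025/4 = -568855/4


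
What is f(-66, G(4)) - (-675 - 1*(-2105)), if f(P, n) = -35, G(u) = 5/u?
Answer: -1465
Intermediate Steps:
f(-66, G(4)) - (-675 - 1*(-2105)) = -35 - (-675 - 1*(-2105)) = -35 - (-675 + 2105) = -35 - 1*1430 = -35 - 1430 = -1465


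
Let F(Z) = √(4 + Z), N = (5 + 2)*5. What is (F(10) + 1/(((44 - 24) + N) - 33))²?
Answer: 6777/484 + √14/11 ≈ 14.342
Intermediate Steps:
N = 35 (N = 7*5 = 35)
(F(10) + 1/(((44 - 24) + N) - 33))² = (√(4 + 10) + 1/(((44 - 24) + 35) - 33))² = (√14 + 1/((20 + 35) - 33))² = (√14 + 1/(55 - 33))² = (√14 + 1/22)² = (1/22 + √14)²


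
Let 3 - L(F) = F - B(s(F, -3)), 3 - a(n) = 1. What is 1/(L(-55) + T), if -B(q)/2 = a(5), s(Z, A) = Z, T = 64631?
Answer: 1/64685 ≈ 1.5460e-5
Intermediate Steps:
a(n) = 2 (a(n) = 3 - 1*1 = 3 - 1 = 2)
B(q) = -4 (B(q) = -2*2 = -4)
L(F) = -1 - F (L(F) = 3 - (F - 1*(-4)) = 3 - (F + 4) = 3 - (4 + F) = 3 + (-4 - F) = -1 - F)
1/(L(-55) + T) = 1/((-1 - 1*(-55)) + 64631) = 1/((-1 + 55) + 64631) = 1/(54 + 64631) = 1/64685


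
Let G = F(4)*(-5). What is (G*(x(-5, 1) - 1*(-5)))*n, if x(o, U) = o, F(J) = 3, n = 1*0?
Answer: 0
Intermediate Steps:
n = 0
G = -15 (G = 3*(-5) = -15)
(G*(x(-5, 1) - 1*(-5)))*n = -15*(-5 - 1*(-5))*0 = -15*(-5 + 5)*0 = -15*0*0 = 0*0 = 0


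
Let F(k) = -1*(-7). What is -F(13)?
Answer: -7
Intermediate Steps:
F(k) = 7
-F(13) = -1*7 = -7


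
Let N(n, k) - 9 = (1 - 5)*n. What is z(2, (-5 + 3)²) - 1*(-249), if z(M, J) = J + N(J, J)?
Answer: 246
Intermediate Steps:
N(n, k) = 9 - 4*n (N(n, k) = 9 + (1 - 5)*n = 9 - 4*n)
z(M, J) = 9 - 3*J (z(M, J) = J + (9 - 4*J) = 9 - 3*J)
z(2, (-5 + 3)²) - 1*(-249) = (9 - 3*(-5 + 3)²) - 1*(-249) = (9 - 3*(-2)²) + 249 = (9 - 3*4) + 249 = (9 - 12) + 249 = -3 + 249 = 246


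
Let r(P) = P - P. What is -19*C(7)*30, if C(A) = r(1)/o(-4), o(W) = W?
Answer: 0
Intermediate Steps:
r(P) = 0
C(A) = 0 (C(A) = 0/(-4) = 0*(-¼) = 0)
-19*C(7)*30 = -19*0*30 = 0*30 = 0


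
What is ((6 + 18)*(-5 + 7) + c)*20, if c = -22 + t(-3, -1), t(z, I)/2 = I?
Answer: 480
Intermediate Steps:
t(z, I) = 2*I
c = -24 (c = -22 + 2*(-1) = -22 - 2 = -24)
((6 + 18)*(-5 + 7) + c)*20 = ((6 + 18)*(-5 + 7) - 24)*20 = (24*2 - 24)*20 = (48 - 24)*20 = 24*20 = 480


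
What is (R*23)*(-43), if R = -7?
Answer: 6923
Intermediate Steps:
(R*23)*(-43) = -7*23*(-43) = -161*(-43) = 6923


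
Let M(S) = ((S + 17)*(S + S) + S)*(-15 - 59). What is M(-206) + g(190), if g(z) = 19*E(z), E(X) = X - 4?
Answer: -5743454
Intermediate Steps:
E(X) = -4 + X
M(S) = -74*S - 148*S*(17 + S) (M(S) = ((17 + S)*(2*S) + S)*(-74) = (2*S*(17 + S) + S)*(-74) = (S + 2*S*(17 + S))*(-74) = -74*S - 148*S*(17 + S))
g(z) = -76 + 19*z (g(z) = 19*(-4 + z) = -76 + 19*z)
M(-206) + g(190) = -74*(-206)*(35 + 2*(-206)) + (-76 + 19*190) = -74*(-206)*(35 - 412) + (-76 + 3610) = -74*(-206)*(-377) + 3534 = -5746988 + 3534 = -5743454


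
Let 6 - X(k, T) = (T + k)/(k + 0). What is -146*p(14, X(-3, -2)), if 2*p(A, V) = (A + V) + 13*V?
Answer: -16352/3 ≈ -5450.7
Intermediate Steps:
X(k, T) = 6 - (T + k)/k (X(k, T) = 6 - (T + k)/(k + 0) = 6 - (T + k)/k)
p(A, V) = A/2 + 7*V (p(A, V) = ((A + V) + 13*V)/2 = (A + 14*V)/2 = A/2 + 7*V)
-146*p(14, X(-3, -2)) = -146*((½)*14 + 7*(5 - 1*(-2)/(-3))) = -146*(7 + 7*(5 - 1*(-2)*(-⅓))) = -146*(7 + 7*(5 - ⅔)) = -146*(7 + 7*(13/3)) = -146*(7 + 91/3) = -146*112/3 = -16352/3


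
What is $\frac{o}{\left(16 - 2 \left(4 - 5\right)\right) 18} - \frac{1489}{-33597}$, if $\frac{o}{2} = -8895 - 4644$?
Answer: $- \frac{16838095}{201582} \approx -83.53$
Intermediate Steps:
$o = -27078$ ($o = 2 \left(-8895 - 4644\right) = 2 \left(-13539\right) = -27078$)
$\frac{o}{\left(16 - 2 \left(4 - 5\right)\right) 18} - \frac{1489}{-33597} = - \frac{27078}{\left(16 - 2 \left(4 - 5\right)\right) 18} - \frac{1489}{-33597} = - \frac{27078}{\left(16 - -2\right) 18} - - \frac{1489}{33597} = - \frac{27078}{\left(16 + 2\right) 18} + \frac{1489}{33597} = - \frac{27078}{18 \cdot 18} + \frac{1489}{33597} = - \frac{27078}{324} + \frac{1489}{33597} = \left(-27078\right) \frac{1}{324} + \frac{1489}{33597} = - \frac{4513}{54} + \frac{1489}{33597} = - \frac{16838095}{201582}$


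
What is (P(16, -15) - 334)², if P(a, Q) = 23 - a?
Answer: 106929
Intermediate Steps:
(P(16, -15) - 334)² = ((23 - 1*16) - 334)² = ((23 - 16) - 334)² = (7 - 334)² = (-327)² = 106929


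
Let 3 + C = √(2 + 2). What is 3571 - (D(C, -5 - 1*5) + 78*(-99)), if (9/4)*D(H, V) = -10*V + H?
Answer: 11249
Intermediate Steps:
C = -1 (C = -3 + √(2 + 2) = -3 + √4 = -3 + 2 = -1)
D(H, V) = -40*V/9 + 4*H/9 (D(H, V) = 4*(-10*V + H)/9 = 4*(H - 10*V)/9 = -40*V/9 + 4*H/9)
3571 - (D(C, -5 - 1*5) + 78*(-99)) = 3571 - ((-40*(-5 - 1*5)/9 + (4/9)*(-1)) + 78*(-99)) = 3571 - ((-40*(-5 - 5)/9 - 4/9) - 7722) = 3571 - ((-40/9*(-10) - 4/9) - 7722) = 3571 - ((400/9 - 4/9) - 7722) = 3571 - (44 - 7722) = 3571 - 1*(-7678) = 3571 + 7678 = 11249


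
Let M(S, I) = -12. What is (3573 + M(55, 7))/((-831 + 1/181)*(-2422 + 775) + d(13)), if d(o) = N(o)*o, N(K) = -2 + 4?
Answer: 644541/247729976 ≈ 0.0026018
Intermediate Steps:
N(K) = 2
d(o) = 2*o
(3573 + M(55, 7))/((-831 + 1/181)*(-2422 + 775) + d(13)) = (3573 - 12)/((-831 + 1/181)*(-2422 + 775) + 2*13) = 3561/((-831 + 1/181)*(-1647) + 26) = 3561/(-150410/181*(-1647) + 26) = 3561/(247725270/181 + 26) = 3561/(247729976/181) = 3561*(181/247729976) = 644541/247729976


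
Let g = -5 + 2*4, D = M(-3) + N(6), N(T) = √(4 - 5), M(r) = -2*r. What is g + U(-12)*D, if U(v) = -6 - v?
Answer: 39 + 6*I ≈ 39.0 + 6.0*I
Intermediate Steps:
N(T) = I (N(T) = √(-1) = I)
D = 6 + I (D = -2*(-3) + I = 6 + I ≈ 6.0 + 1.0*I)
g = 3 (g = -5 + 8 = 3)
g + U(-12)*D = 3 + (-6 - 1*(-12))*(6 + I) = 3 + (-6 + 12)*(6 + I) = 3 + 6*(6 + I) = 3 + (36 + 6*I) = 39 + 6*I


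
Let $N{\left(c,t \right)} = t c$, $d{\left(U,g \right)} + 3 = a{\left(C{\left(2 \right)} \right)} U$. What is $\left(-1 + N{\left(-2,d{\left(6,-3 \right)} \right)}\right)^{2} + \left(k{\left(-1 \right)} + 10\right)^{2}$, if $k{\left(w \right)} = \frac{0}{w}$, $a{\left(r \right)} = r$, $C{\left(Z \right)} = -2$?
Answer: $941$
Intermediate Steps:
$k{\left(w \right)} = 0$
$d{\left(U,g \right)} = -3 - 2 U$
$N{\left(c,t \right)} = c t$
$\left(-1 + N{\left(-2,d{\left(6,-3 \right)} \right)}\right)^{2} + \left(k{\left(-1 \right)} + 10\right)^{2} = \left(-1 - 2 \left(-3 - 12\right)\right)^{2} + \left(0 + 10\right)^{2} = \left(-1 - 2 \left(-3 - 12\right)\right)^{2} + 10^{2} = \left(-1 - -30\right)^{2} + 100 = \left(-1 + 30\right)^{2} + 100 = 29^{2} + 100 = 841 + 100 = 941$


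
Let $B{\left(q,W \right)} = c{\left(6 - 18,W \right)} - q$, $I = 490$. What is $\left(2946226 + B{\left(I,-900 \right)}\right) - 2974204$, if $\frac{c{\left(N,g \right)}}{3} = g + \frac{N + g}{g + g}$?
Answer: $- \frac{779162}{25} \approx -31166.0$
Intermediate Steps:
$c{\left(N,g \right)} = 3 g + \frac{3 \left(N + g\right)}{2 g}$ ($c{\left(N,g \right)} = 3 \left(g + \frac{N + g}{g + g}\right) = 3 \left(g + \frac{N + g}{2 g}\right) = 3 g + \frac{3 \left(N + g\right)}{2 g}$)
$B{\left(q,W \right)} = \frac{3}{2} - q - \frac{18}{W} + 3 W$ ($B{\left(q,W \right)} = \left(\frac{3}{2} + 3 W + \frac{3 \left(6 - 18\right)}{2 W}\right) - q = \left(\frac{3}{2} + 3 W + \frac{3}{2} \left(-12\right) \frac{1}{W}\right) - q = \left(\frac{3}{2} + 3 W - \frac{18}{W}\right) - q = \left(\frac{3}{2} - \frac{18}{W} + 3 W\right) - q = \frac{3}{2} - q - \frac{18}{W} + 3 W$)
$\left(2946226 + B{\left(I,-900 \right)}\right) - 2974204 = \left(2946226 + \left(\frac{3}{2} - 490 - \frac{18}{-900} + 3 \left(-900\right)\right)\right) - 2974204 = \left(2946226 - \frac{79712}{25}\right) - 2974204 = \frac{73575938}{25} - 2974204 = - \frac{779162}{25}$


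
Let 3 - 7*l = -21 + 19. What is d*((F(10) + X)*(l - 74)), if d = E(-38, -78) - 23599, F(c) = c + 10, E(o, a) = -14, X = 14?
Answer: 411857946/7 ≈ 5.8837e+7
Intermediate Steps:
l = 5/7 (l = 3/7 - (-21 + 19)/7 = 3/7 - ⅐*(-2) = 3/7 + 2/7 = 5/7 ≈ 0.71429)
F(c) = 10 + c
d = -23613 (d = -14 - 23599 = -23613)
d*((F(10) + X)*(l - 74)) = -23613*((10 + 10) + 14)*(5/7 - 74) = -23613*(20 + 14)*(-513)/7 = -802842*(-513)/7 = -23613*(-17442/7) = 411857946/7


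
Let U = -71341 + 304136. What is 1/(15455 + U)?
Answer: 1/248250 ≈ 4.0282e-6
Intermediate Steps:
U = 232795
1/(15455 + U) = 1/(15455 + 232795) = 1/248250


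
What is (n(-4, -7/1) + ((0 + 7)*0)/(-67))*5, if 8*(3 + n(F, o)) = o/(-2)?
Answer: -205/16 ≈ -12.813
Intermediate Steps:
n(F, o) = -3 - o/16 (n(F, o) = -3 + (o/(-2))/8 = -3 + (o*(-½))/8 = -3 + (-o/2)/8 = -3 - o/16)
(n(-4, -7/1) + ((0 + 7)*0)/(-67))*5 = ((-3 - (-7)/(16*1)) + ((0 + 7)*0)/(-67))*5 = ((-3 - (-7)/16) + (7*0)*(-1/67))*5 = ((-3 - 1/16*(-7)) + 0*(-1/67))*5 = ((-3 + 7/16) + 0)*5 = (-41/16 + 0)*5 = -41/16*5 = -205/16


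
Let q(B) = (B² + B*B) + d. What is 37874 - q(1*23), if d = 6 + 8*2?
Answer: 36794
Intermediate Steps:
d = 22 (d = 6 + 16 = 22)
q(B) = 22 + 2*B² (q(B) = (B² + B*B) + 22 = (B² + B²) + 22 = 2*B² + 22 = 22 + 2*B²)
37874 - q(1*23) = 37874 - (22 + 2*(1*23)²) = 37874 - (22 + 2*23²) = 37874 - (22 + 2*529) = 37874 - (22 + 1058) = 37874 - 1*1080 = 37874 - 1080 = 36794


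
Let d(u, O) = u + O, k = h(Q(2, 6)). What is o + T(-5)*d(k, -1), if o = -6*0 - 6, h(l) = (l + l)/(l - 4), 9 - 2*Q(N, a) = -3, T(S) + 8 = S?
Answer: -71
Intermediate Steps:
T(S) = -8 + S
Q(N, a) = 6 (Q(N, a) = 9/2 - 1/2*(-3) = 9/2 + 3/2 = 6)
h(l) = 2*l/(-4 + l) (h(l) = (2*l)/(-4 + l) = 2*l/(-4 + l))
k = 6 (k = 2*6/(-4 + 6) = 2*6/2 = 2*6*(1/2) = 6)
d(u, O) = O + u
o = -6 (o = 0 - 6 = -6)
o + T(-5)*d(k, -1) = -6 + (-8 - 5)*(-1 + 6) = -6 - 13*5 = -6 - 65 = -71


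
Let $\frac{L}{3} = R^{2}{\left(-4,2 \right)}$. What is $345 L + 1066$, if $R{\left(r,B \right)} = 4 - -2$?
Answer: $38326$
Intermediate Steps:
$R{\left(r,B \right)} = 6$ ($R{\left(r,B \right)} = 4 + 2 = 6$)
$L = 108$ ($L = 3 \cdot 6^{2} = 3 \cdot 36 = 108$)
$345 L + 1066 = 345 \cdot 108 + 1066 = 37260 + 1066 = 38326$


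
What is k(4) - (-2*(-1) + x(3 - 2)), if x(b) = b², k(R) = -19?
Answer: -22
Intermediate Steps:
k(4) - (-2*(-1) + x(3 - 2)) = -19 - (-2*(-1) + (3 - 2)²) = -19 - (2 + 1²) = -19 - (2 + 1) = -19 - 1*3 = -19 - 3 = -22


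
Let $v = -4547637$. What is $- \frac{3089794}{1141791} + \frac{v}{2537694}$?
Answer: $- \frac{1448155854767}{321946241106} \approx -4.4981$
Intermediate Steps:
$- \frac{3089794}{1141791} + \frac{v}{2537694} = - \frac{3089794}{1141791} - \frac{4547637}{2537694} = \left(-3089794\right) \frac{1}{1141791} - \frac{505293}{281966} = - \frac{3089794}{1141791} - \frac{505293}{281966} = - \frac{1448155854767}{321946241106}$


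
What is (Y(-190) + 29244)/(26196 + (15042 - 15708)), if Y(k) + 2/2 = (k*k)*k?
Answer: -6829757/25530 ≈ -267.52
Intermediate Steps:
Y(k) = -1 + k³ (Y(k) = -1 + (k*k)*k = -1 + k²*k = -1 + k³)
(Y(-190) + 29244)/(26196 + (15042 - 15708)) = ((-1 + (-190)³) + 29244)/(26196 + (15042 - 15708)) = ((-1 - 6859000) + 29244)/(26196 - 666) = (-6859001 + 29244)/25530 = -6829757*1/25530 = -6829757/25530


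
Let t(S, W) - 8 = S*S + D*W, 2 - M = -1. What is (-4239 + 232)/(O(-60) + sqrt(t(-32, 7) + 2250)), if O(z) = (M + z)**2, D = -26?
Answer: -13018743/10552901 + 40070*sqrt(31)/10552901 ≈ -1.2125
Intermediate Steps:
M = 3 (M = 2 - 1*(-1) = 2 + 1 = 3)
t(S, W) = 8 + S**2 - 26*W (t(S, W) = 8 + (S*S - 26*W) = 8 + (S**2 - 26*W) = 8 + S**2 - 26*W)
O(z) = (3 + z)**2
(-4239 + 232)/(O(-60) + sqrt(t(-32, 7) + 2250)) = (-4239 + 232)/((3 - 60)**2 + sqrt((8 + (-32)**2 - 26*7) + 2250)) = -4007/((-57)**2 + sqrt((8 + 1024 - 182) + 2250)) = -4007/(3249 + sqrt(850 + 2250)) = -4007/(3249 + sqrt(3100)) = -4007/(3249 + 10*sqrt(31))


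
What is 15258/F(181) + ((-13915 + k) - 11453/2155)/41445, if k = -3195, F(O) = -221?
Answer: -152322653857/2193154275 ≈ -69.454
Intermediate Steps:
15258/F(181) + ((-13915 + k) - 11453/2155)/41445 = 15258/(-221) + ((-13915 - 3195) - 11453/2155)/41445 = 15258*(-1/221) + (-17110 - 11453*1/2155)*(1/41445) = -15258/221 + (-17110 - 11453/2155)*(1/41445) = -15258/221 - 36883503/2155*1/41445 = -15258/221 - 4098167/9923775 = -152322653857/2193154275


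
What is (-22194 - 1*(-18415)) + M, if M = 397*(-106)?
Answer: -45861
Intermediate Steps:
M = -42082
(-22194 - 1*(-18415)) + M = (-22194 - 1*(-18415)) - 42082 = (-22194 + 18415) - 42082 = -3779 - 42082 = -45861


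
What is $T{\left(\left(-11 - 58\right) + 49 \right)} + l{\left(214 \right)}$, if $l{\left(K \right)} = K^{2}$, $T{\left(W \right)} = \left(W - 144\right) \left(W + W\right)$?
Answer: $52356$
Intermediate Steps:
$T{\left(W \right)} = 2 W \left(-144 + W\right)$ ($T{\left(W \right)} = \left(-144 + W\right) 2 W = 2 W \left(-144 + W\right)$)
$T{\left(\left(-11 - 58\right) + 49 \right)} + l{\left(214 \right)} = 2 \left(\left(-11 - 58\right) + 49\right) \left(-144 + \left(\left(-11 - 58\right) + 49\right)\right) + 214^{2} = 2 \left(-69 + 49\right) \left(-144 + \left(-69 + 49\right)\right) + 45796 = 2 \left(-20\right) \left(-144 - 20\right) + 45796 = 2 \left(-20\right) \left(-164\right) + 45796 = 6560 + 45796 = 52356$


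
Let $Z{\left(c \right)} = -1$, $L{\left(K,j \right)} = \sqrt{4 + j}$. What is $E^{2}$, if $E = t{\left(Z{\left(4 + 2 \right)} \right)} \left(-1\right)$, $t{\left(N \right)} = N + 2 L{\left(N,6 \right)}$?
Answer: $41 - 4 \sqrt{10} \approx 28.351$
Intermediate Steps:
$t{\left(N \right)} = N + 2 \sqrt{10}$ ($t{\left(N \right)} = N + 2 \sqrt{4 + 6} = N + 2 \sqrt{10}$)
$E = 1 - 2 \sqrt{10}$ ($E = \left(-1 + 2 \sqrt{10}\right) \left(-1\right) = 1 - 2 \sqrt{10} \approx -5.3246$)
$E^{2} = \left(1 - 2 \sqrt{10}\right)^{2}$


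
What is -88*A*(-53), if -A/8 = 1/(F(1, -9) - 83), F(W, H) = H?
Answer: 9328/23 ≈ 405.57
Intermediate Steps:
A = 2/23 (A = -8/(-9 - 83) = -8/(-92) = -8*(-1/92) = 2/23 ≈ 0.086957)
-88*A*(-53) = -88*2/23*(-53) = -176/23*(-53) = 9328/23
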